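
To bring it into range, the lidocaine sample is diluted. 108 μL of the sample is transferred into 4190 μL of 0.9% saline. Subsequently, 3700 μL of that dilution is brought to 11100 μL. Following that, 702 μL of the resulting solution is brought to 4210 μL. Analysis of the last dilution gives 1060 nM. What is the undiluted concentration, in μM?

759 μM

Overall dilution factor = 39.80 × 3 × 5.997 = 716.
Original = 1060 nM × 716 = 7.59 × 10⁵ nM = 759 μM.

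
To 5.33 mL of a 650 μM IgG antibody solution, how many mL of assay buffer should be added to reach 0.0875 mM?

0.0875 mM = 87.5 μM.
V₂ = C₁V₁/C₂ = 650 × 5.33 / 87.5 = 39.6 mL.
Diluent to add = V₂ − V₁ = 39.6 − 5.33 = 34.3 mL.

34.3 mL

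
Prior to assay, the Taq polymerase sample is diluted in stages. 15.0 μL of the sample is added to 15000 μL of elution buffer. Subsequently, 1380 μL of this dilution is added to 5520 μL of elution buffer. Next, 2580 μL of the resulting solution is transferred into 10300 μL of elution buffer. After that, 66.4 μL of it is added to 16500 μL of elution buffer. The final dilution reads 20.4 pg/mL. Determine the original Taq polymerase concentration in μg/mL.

127 μg/mL

Overall dilution factor = 1001 × 5 × 4.992 × 249.5 = 6.23 × 10⁶.
Original = 20.4 pg/mL × 6.23 × 10⁶ = 1.27 × 10⁸ pg/mL = 127 μg/mL.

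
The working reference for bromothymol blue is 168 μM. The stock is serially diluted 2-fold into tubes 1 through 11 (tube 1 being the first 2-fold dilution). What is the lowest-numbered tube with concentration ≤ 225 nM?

Tube n has concentration 168 μM / 2ⁿ.
Need 2ⁿ ≥ 168 μM / 225 nM = 747, so n ≥ 9.54.
First such tube: n = 10.

tube 10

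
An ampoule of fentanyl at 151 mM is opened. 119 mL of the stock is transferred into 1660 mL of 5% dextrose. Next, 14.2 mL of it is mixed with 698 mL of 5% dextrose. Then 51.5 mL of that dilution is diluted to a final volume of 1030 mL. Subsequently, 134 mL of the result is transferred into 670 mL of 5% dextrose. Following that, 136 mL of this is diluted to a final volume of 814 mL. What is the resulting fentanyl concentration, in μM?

Overall dilution factor = 14.95 × 50.15 × 20 × 6 × 5.985 = 5.39 × 10⁵.
151 mM / 5.39 × 10⁵ = 2.80 × 10⁻⁴ mM = 0.280 μM.

0.280 μM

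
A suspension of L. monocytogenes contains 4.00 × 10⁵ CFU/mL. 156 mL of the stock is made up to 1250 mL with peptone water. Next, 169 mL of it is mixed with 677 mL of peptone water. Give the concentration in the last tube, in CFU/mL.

Overall dilution factor = 8.013 × 5.006 = 40.1.
4.00 × 10⁵ CFU/mL / 40.1 = 9970 CFU/mL.

9970 CFU/mL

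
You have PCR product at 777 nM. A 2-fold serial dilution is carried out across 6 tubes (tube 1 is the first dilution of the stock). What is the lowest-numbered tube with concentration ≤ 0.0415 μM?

Tube n has concentration 777 nM / 2ⁿ.
Need 2ⁿ ≥ 777 nM / 0.0415 μM = 18.7, so n ≥ 4.23.
First such tube: n = 5.

tube 5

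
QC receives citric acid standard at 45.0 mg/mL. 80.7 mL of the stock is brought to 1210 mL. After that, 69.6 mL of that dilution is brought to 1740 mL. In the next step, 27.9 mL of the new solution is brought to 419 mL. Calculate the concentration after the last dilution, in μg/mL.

Overall dilution factor = 14.99 × 25 × 15.02 = 5629.
45.0 mg/mL / 5629 = 7.99 × 10⁻³ mg/mL = 7.99 μg/mL.

7.99 μg/mL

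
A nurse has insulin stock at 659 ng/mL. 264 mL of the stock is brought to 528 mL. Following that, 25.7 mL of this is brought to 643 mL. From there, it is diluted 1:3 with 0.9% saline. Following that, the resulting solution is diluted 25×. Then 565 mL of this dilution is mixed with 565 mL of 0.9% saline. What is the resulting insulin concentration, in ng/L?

87.8 ng/L

Overall dilution factor = 2 × 25.02 × 3 × 25 × 2 = 7506.
659 ng/mL / 7506 = 0.0878 ng/mL = 87.8 ng/L.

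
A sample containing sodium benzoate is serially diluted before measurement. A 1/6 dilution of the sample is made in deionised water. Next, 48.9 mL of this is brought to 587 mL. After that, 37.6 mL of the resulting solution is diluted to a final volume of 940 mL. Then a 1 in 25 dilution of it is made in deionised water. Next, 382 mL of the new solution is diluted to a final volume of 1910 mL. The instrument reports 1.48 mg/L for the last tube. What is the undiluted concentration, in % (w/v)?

33.3 % (w/v)

Overall dilution factor = 6 × 12.00 × 25 × 25 × 5 = 2.25 × 10⁵.
Original = 1.48 mg/L × 2.25 × 10⁵ = 3.33 × 10⁵ mg/L = 33.3 % (w/v).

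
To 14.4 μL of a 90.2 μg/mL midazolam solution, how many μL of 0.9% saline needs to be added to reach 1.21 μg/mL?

V₂ = C₁V₁/C₂ = 90.2 × 14.4 / 1.21 = 1073 μL.
Diluent to add = V₂ − V₁ = 1073 − 14.4 = 1060 μL.

1060 μL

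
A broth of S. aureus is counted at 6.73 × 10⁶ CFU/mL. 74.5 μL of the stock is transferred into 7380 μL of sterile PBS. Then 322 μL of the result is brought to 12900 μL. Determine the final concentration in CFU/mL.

Overall dilution factor = 100.1 × 40.06 = 4009.
6.73 × 10⁶ CFU/mL / 4009 = 1680 CFU/mL.

1680 CFU/mL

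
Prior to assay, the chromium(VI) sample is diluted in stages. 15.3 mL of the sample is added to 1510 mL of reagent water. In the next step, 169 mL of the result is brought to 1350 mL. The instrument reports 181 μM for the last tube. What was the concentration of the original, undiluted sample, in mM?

Overall dilution factor = 99.69 × 7.988 = 796.
Original = 181 μM × 796 = 1.44 × 10⁵ μM = 144 mM.

144 mM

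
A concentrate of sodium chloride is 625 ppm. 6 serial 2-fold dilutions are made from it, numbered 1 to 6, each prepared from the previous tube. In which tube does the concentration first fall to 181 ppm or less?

Tube n has concentration 625 ppm / 2ⁿ.
Need 2ⁿ ≥ 625 ppm / 181 ppm = 3.45, so n ≥ 1.79.
First such tube: n = 2.

tube 2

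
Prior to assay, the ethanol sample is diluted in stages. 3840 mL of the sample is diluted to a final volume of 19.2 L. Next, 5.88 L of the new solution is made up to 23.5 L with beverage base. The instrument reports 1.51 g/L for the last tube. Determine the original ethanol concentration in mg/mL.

Overall dilution factor = 5 × 3.997 = 20.0.
Original = 1.51 g/L × 20.0 = 30.2 g/L = 30.2 mg/mL.

30.2 mg/mL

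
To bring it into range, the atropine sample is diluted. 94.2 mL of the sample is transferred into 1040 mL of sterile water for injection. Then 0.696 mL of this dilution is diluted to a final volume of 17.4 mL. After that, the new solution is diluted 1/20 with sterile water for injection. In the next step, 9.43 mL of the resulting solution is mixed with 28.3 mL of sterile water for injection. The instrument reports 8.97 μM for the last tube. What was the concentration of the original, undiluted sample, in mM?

216 mM

Overall dilution factor = 12.04 × 25 × 20 × 4.001 = 2.41 × 10⁴.
Original = 8.97 μM × 2.41 × 10⁴ = 2.16 × 10⁵ μM = 216 mM.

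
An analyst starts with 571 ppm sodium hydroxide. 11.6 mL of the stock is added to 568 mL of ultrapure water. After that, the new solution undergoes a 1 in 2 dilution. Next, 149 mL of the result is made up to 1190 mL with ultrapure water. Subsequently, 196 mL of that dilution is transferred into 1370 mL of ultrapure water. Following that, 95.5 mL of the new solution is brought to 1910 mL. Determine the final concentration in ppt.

Overall dilution factor = 49.97 × 2 × 7.987 × 7.990 × 20 = 1.28 × 10⁵.
571 ppm / 1.28 × 10⁵ = 4.48 × 10⁻³ ppm = 4480 ppt.

4480 ppt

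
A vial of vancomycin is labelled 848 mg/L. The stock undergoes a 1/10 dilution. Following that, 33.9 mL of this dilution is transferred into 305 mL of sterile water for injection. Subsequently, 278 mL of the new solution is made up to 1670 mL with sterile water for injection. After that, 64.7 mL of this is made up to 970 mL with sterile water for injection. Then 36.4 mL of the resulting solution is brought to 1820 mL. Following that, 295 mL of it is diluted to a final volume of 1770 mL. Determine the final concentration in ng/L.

Overall dilution factor = 10 × 9.997 × 6.007 × 14.99 × 50 × 6 = 2.70 × 10⁶.
848 mg/L / 2.70 × 10⁶ = 3.14 × 10⁻⁴ mg/L = 314 ng/L.

314 ng/L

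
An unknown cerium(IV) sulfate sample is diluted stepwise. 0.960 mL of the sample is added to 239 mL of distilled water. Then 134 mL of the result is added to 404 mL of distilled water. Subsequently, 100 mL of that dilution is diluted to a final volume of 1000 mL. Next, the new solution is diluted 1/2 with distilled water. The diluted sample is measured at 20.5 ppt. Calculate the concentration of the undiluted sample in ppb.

411 ppb

Overall dilution factor = 250.0 × 4.015 × 10 × 2 = 2.01 × 10⁴.
Original = 20.5 ppt × 2.01 × 10⁴ = 4.11 × 10⁵ ppt = 411 ppb.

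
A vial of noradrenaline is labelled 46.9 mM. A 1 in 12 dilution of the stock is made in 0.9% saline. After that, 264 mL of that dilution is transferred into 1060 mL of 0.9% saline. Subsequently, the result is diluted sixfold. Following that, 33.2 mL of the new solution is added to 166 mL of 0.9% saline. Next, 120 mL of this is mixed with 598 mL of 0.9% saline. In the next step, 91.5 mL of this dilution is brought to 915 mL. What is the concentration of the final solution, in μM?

Overall dilution factor = 12 × 5.015 × 6 × 6 × 5.983 × 10 = 1.30 × 10⁵.
46.9 mM / 1.30 × 10⁵ = 3.62 × 10⁻⁴ mM = 0.362 μM.

0.362 μM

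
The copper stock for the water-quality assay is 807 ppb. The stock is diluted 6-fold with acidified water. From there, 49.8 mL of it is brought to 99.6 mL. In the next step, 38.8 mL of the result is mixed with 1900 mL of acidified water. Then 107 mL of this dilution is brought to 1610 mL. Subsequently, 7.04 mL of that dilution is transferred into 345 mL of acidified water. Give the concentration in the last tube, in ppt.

Overall dilution factor = 6 × 2 × 49.97 × 15.05 × 50.01 = 4.51 × 10⁵.
807 ppb / 4.51 × 10⁵ = 1.79 × 10⁻³ ppb = 1.79 ppt.

1.79 ppt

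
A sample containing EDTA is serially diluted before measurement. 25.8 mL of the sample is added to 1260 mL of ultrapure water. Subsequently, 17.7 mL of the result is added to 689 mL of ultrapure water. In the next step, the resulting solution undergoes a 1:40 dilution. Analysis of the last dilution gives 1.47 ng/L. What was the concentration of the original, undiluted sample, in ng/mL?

Overall dilution factor = 49.84 × 39.93 × 40 = 7.96 × 10⁴.
Original = 1.47 ng/L × 7.96 × 10⁴ = 1.17 × 10⁵ ng/L = 117 ng/mL.

117 ng/mL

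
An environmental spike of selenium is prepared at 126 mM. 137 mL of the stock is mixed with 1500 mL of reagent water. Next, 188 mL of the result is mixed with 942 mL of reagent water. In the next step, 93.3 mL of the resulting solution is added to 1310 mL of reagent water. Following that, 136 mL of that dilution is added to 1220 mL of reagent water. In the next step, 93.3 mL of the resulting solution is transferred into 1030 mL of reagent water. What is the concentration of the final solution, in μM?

Overall dilution factor = 11.95 × 6.011 × 15.04 × 9.971 × 12.04 = 1.30 × 10⁵.
126 mM / 1.30 × 10⁵ = 9.72 × 10⁻⁴ mM = 0.972 μM.

0.972 μM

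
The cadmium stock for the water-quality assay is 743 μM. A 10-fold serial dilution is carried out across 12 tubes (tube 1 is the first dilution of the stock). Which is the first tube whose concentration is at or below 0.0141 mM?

tube 2

Tube n has concentration 743 μM / 10ⁿ.
Need 10ⁿ ≥ 743 μM / 0.0141 mM = 52.7, so n ≥ 1.72.
First such tube: n = 2.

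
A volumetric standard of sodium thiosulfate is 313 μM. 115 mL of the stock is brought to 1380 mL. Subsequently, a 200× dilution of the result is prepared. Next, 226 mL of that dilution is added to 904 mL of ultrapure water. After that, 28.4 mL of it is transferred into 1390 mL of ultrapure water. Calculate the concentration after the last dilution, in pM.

522 pM

Overall dilution factor = 12 × 200 × 5 × 49.94 = 5.99 × 10⁵.
313 μM / 5.99 × 10⁵ = 5.22 × 10⁻⁴ μM = 522 pM.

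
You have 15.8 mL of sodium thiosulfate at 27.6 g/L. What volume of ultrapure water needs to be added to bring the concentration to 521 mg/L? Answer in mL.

521 mg/L = 0.521 g/L.
V₂ = C₁V₁/C₂ = 27.6 × 15.8 / 0.521 = 837 mL.
Diluent to add = V₂ − V₁ = 837 − 15.8 = 821 mL.

821 mL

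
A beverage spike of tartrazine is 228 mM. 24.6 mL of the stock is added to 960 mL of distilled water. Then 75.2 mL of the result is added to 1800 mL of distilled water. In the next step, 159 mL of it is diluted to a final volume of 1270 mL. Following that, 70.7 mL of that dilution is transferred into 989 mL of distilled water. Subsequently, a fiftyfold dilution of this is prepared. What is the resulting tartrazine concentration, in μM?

0.0382 μM

Overall dilution factor = 40.02 × 24.94 × 7.987 × 14.99 × 50 = 5.97 × 10⁶.
228 mM / 5.97 × 10⁶ = 3.82 × 10⁻⁵ mM = 0.0382 μM.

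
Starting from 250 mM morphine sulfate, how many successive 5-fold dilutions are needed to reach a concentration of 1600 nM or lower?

8

Need 5ⁿ ≥ 1.56 × 10⁵, so n ≥ log(1.56 × 10⁵)/log(5) = 7.43.
Minimum whole steps: n = 8.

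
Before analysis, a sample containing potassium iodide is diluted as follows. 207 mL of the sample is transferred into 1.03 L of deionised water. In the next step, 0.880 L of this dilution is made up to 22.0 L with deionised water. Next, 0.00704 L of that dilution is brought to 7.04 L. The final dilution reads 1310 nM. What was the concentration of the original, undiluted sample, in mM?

196 mM

Overall dilution factor = 5.976 × 25 × 1000 = 1.49 × 10⁵.
Original = 1310 nM × 1.49 × 10⁵ = 1.96 × 10⁸ nM = 196 mM.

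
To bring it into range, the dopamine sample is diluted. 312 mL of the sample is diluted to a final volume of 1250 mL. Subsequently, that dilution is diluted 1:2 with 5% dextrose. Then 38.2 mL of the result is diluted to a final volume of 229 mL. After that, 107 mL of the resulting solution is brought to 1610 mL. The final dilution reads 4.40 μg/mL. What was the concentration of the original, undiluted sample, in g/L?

Overall dilution factor = 4.006 × 2 × 5.995 × 15.05 = 723.
Original = 4.40 μg/mL × 723 = 3180 μg/mL = 3.18 g/L.

3.18 g/L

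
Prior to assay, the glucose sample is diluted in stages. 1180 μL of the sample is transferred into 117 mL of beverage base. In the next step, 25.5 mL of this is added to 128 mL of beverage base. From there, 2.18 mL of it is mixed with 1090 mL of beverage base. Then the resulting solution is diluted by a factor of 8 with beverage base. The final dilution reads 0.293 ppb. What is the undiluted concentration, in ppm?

Overall dilution factor = 100.2 × 6.020 × 501 × 8 = 2.42 × 10⁶.
Original = 0.293 ppb × 2.42 × 10⁶ = 7.08 × 10⁵ ppb = 708 ppm.

708 ppm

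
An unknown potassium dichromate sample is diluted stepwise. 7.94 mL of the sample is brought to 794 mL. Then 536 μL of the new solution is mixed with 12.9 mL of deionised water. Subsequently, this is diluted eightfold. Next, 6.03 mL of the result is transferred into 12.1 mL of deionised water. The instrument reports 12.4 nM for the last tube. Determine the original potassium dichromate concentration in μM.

Overall dilution factor = 100 × 25.07 × 8 × 3.007 = 6.03 × 10⁴.
Original = 12.4 nM × 6.03 × 10⁴ = 7.48 × 10⁵ nM = 748 μM.

748 μM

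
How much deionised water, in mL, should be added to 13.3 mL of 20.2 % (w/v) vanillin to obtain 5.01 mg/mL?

523 mL

5.01 mg/mL = 0.501 % (w/v).
V₂ = C₁V₁/C₂ = 20.2 × 13.3 / 0.501 = 536 mL.
Diluent to add = V₂ − V₁ = 536 − 13.3 = 523 mL.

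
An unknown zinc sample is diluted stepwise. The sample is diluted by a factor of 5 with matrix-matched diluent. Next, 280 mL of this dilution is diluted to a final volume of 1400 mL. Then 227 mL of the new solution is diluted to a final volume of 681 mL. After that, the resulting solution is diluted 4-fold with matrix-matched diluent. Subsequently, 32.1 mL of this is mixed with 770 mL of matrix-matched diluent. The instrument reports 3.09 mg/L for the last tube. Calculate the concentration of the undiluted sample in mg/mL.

Overall dilution factor = 5 × 5 × 3 × 4 × 24.99 = 7496.
Original = 3.09 mg/L × 7496 = 2.32 × 10⁴ mg/L = 23.2 mg/mL.

23.2 mg/mL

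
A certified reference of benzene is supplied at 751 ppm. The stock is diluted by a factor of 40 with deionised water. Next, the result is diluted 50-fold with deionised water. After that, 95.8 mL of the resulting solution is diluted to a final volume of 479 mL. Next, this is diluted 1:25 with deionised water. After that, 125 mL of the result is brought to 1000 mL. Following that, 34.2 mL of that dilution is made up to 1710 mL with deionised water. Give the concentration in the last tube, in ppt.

7.51 ppt

Overall dilution factor = 40 × 50 × 5 × 25 × 8 × 50 = 1.00 × 10⁸.
751 ppm / 1.00 × 10⁸ = 7.51 × 10⁻⁶ ppm = 7.51 ppt.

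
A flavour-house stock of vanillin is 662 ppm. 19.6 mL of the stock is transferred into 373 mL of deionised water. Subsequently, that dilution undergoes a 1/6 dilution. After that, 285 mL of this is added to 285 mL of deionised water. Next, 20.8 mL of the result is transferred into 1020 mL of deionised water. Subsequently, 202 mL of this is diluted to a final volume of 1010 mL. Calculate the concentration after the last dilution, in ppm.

Overall dilution factor = 20.03 × 6 × 2 × 50.04 × 5 = 6.01 × 10⁴.
662 ppm / 6.01 × 10⁴ = 0.0110 ppm.

0.0110 ppm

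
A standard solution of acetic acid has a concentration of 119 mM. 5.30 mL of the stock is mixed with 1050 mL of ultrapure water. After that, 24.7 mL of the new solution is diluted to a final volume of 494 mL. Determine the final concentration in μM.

Overall dilution factor = 199.1 × 20 = 3982.
119 mM / 3982 = 0.0299 mM = 29.9 μM.

29.9 μM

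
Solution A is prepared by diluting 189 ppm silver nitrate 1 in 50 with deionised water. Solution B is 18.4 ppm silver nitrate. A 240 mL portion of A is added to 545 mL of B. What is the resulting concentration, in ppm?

13.9 ppm

C_A = 189 ppm / 50 = 3.78 ppm.
C_mix = (C_A·V_A + C_B·V_B)/(V_A + V_B) = (3.78×240 + 18.4×545) / 785.0 = 13.9 ppm.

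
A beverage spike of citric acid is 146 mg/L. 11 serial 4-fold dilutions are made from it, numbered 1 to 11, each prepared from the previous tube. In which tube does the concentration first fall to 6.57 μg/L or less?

Tube n has concentration 146 mg/L / 4ⁿ.
Need 4ⁿ ≥ 146 mg/L / 6.57 μg/L = 2.22 × 10⁴, so n ≥ 7.22.
First such tube: n = 8.

tube 8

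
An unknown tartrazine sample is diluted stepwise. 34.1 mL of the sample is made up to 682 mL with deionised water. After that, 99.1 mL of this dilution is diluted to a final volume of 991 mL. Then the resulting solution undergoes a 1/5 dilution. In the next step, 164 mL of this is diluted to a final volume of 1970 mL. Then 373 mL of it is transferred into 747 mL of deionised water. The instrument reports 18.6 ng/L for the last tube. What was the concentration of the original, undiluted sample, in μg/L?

Overall dilution factor = 20 × 10 × 5 × 12.01 × 3.003 = 3.61 × 10⁴.
Original = 18.6 ng/L × 3.61 × 10⁴ = 6.71 × 10⁵ ng/L = 671 μg/L.

671 μg/L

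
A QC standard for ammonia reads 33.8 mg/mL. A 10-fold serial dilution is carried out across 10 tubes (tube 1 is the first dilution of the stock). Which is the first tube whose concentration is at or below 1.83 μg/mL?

tube 5

Tube n has concentration 33.8 mg/mL / 10ⁿ.
Need 10ⁿ ≥ 33.8 mg/mL / 1.83 μg/mL = 1.85 × 10⁴, so n ≥ 4.27.
First such tube: n = 5.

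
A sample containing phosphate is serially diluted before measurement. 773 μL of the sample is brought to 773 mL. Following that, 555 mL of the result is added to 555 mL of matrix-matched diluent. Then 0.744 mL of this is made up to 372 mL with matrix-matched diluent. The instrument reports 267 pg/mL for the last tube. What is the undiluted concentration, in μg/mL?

267 μg/mL

Overall dilution factor = 1000 × 2 × 500 = 1.00 × 10⁶.
Original = 267 pg/mL × 1.00 × 10⁶ = 2.67 × 10⁸ pg/mL = 267 μg/mL.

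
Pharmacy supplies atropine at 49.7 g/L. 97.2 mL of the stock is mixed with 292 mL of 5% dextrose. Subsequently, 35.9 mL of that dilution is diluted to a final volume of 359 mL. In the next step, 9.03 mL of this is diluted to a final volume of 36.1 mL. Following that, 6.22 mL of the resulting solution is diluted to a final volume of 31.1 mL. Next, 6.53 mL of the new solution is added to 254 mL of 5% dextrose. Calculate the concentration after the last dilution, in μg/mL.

Overall dilution factor = 4.004 × 10 × 3.998 × 5 × 39.90 = 3.19 × 10⁴.
49.7 g/L / 3.19 × 10⁴ = 1.56 × 10⁻³ g/L = 1.56 μg/mL.

1.56 μg/mL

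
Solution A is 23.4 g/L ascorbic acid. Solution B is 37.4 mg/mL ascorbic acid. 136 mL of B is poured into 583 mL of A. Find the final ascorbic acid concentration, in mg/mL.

26.0 mg/mL

C_B = 37.4 mg/mL = 37.4 g/L.
C_mix = (C_A·V_A + C_B·V_B)/(V_A + V_B) = (23.4×583 + 37.4×136) / 719.0 = 26.0 g/L = 26.0 mg/mL.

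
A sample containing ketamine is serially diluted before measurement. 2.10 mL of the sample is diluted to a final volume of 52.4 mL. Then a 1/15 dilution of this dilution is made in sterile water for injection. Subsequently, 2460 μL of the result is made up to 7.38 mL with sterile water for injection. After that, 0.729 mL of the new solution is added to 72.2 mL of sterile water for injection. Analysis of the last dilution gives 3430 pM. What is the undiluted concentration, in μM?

385 μM

Overall dilution factor = 24.95 × 15 × 3 × 100.0 = 1.12 × 10⁵.
Original = 3430 pM × 1.12 × 10⁵ = 3.85 × 10⁸ pM = 385 μM.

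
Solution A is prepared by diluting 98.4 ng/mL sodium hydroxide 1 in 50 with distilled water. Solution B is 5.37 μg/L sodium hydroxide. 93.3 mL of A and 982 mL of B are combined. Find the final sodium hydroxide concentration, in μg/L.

5.07 μg/L

C_A = 98.4 ng/mL / 50 = 1.97 ng/mL.
C_B = 5.37 μg/L = 5.37 ng/mL.
C_mix = (C_A·V_A + C_B·V_B)/(V_A + V_B) = (1.97×93.3 + 5.37×982) / 1075 = 5.07 ng/mL = 5.07 μg/L.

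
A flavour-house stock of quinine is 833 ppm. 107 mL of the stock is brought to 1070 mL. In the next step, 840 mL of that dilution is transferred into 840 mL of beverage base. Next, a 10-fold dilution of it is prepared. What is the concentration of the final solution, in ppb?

Overall dilution factor = 10 × 2 × 10 = 200.
833 ppm / 200 = 4.17 ppm = 4160 ppb.

4160 ppb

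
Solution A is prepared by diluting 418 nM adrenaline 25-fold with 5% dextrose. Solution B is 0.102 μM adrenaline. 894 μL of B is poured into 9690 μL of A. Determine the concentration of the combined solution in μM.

C_A = 418 nM / 25 = 16.7 nM.
C_B = 0.102 μM = 102 nM.
C_mix = (C_A·V_A + C_B·V_B)/(V_A + V_B) = (16.7×9690 + 102×894) / 10580 = 23.9 nM = 0.0239 μM.

0.0239 μM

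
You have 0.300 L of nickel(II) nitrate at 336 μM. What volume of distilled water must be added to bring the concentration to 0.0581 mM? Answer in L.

1.43 L

0.0581 mM = 58.1 μM.
V₂ = C₁V₁/C₂ = 336 × 0.300 / 58.1 = 1.73 L.
Diluent to add = V₂ − V₁ = 1.73 − 0.300 = 1.43 L.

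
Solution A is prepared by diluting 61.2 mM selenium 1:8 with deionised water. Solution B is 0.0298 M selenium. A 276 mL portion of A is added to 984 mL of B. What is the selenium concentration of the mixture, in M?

C_A = 61.2 mM / 8 = 7.65 mM.
C_B = 0.0298 M = 29.8 mM.
C_mix = (C_A·V_A + C_B·V_B)/(V_A + V_B) = (7.65×276 + 29.8×984) / 1260 = 24.9 mM = 0.0249 M.

0.0249 M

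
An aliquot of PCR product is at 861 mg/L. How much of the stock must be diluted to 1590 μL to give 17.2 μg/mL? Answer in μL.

17.2 μg/mL = 17.2 mg/L.
V₁ = C₂V₂/C₁ = 17.2 × 1590 / 861 = 31.8 μL.

31.8 μL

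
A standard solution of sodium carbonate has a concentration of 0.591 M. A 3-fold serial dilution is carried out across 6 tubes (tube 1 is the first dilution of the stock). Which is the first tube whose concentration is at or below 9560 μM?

Tube n has concentration 0.591 M / 3ⁿ.
Need 3ⁿ ≥ 0.591 M / 9560 μM = 61.8, so n ≥ 3.75.
First such tube: n = 4.

tube 4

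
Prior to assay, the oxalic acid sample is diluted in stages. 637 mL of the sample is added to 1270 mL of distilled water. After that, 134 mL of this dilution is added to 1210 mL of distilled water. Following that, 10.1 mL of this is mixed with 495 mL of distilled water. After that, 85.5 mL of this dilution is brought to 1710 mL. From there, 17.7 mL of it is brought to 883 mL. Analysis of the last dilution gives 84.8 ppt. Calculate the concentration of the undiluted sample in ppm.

Overall dilution factor = 2.994 × 10.03 × 50.01 × 20 × 49.89 = 1.50 × 10⁶.
Original = 84.8 ppt × 1.50 × 10⁶ = 1.27 × 10⁸ ppt = 127 ppm.

127 ppm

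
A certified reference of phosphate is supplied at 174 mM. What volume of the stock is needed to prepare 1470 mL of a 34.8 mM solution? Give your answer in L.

V₁ = C₂V₂/C₁ = 34.8 × 1470 / 174 = 294 mL = 0.294 L.

0.294 L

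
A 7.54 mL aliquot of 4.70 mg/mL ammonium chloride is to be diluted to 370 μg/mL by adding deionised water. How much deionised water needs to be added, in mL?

370 μg/mL = 0.370 mg/mL.
V₂ = C₁V₁/C₂ = 4.70 × 7.54 / 0.370 = 95.8 mL.
Diluent to add = V₂ − V₁ = 95.8 − 7.54 = 88.2 mL.

88.2 mL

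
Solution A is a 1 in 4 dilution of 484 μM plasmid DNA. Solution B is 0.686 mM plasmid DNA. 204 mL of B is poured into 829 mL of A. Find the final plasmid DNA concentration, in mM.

0.233 mM

C_A = 484 μM / 4 = 121 μM.
C_B = 0.686 mM = 686 μM.
C_mix = (C_A·V_A + C_B·V_B)/(V_A + V_B) = (121×829 + 686×204) / 1033 = 233 μM = 0.233 mM.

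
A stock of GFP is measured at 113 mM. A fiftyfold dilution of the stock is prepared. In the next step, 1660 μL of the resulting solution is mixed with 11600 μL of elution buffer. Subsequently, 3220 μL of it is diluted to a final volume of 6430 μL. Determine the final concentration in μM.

Overall dilution factor = 50 × 7.988 × 1.997 = 798.
113 mM / 798 = 0.142 mM = 142 μM.

142 μM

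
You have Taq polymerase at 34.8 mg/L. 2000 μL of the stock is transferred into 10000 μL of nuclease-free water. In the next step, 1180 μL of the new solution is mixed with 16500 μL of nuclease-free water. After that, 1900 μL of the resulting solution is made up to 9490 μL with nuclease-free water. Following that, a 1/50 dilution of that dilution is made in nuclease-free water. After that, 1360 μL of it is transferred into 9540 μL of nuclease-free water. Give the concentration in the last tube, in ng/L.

193 ng/L

Overall dilution factor = 6 × 14.98 × 4.995 × 50 × 8.015 = 1.80 × 10⁵.
34.8 mg/L / 1.80 × 10⁵ = 1.93 × 10⁻⁴ mg/L = 193 ng/L.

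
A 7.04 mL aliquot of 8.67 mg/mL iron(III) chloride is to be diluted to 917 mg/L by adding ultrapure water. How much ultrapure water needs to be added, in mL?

59.5 mL

917 mg/L = 0.917 mg/mL.
V₂ = C₁V₁/C₂ = 8.67 × 7.04 / 0.917 = 66.6 mL.
Diluent to add = V₂ − V₁ = 66.6 − 7.04 = 59.5 mL.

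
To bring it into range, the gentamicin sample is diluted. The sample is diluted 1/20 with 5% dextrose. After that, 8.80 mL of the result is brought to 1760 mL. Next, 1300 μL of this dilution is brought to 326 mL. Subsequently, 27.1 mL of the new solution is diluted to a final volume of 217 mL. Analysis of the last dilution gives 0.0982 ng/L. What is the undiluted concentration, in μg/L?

789 μg/L

Overall dilution factor = 20 × 200 × 250.8 × 8.007 = 8.03 × 10⁶.
Original = 0.0982 ng/L × 8.03 × 10⁶ = 7.89 × 10⁵ ng/L = 789 μg/L.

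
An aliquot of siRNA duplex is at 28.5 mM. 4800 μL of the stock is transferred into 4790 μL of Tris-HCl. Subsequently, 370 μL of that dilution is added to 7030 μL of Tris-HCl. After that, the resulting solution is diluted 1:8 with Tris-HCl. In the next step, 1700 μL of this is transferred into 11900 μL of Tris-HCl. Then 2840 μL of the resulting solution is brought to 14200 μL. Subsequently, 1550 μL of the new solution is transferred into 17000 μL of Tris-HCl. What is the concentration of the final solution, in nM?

186 nM

Overall dilution factor = 1.998 × 20 × 8 × 8 × 5 × 11.97 = 1.53 × 10⁵.
28.5 mM / 1.53 × 10⁵ = 1.86 × 10⁻⁴ mM = 186 nM.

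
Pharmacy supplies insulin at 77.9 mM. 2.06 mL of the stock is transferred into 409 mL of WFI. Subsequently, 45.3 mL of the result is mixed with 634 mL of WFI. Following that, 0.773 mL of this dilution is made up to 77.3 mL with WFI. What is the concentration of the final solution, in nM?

Overall dilution factor = 199.5 × 15.00 × 100 = 2.99 × 10⁵.
77.9 mM / 2.99 × 10⁵ = 2.60 × 10⁻⁴ mM = 260 nM.

260 nM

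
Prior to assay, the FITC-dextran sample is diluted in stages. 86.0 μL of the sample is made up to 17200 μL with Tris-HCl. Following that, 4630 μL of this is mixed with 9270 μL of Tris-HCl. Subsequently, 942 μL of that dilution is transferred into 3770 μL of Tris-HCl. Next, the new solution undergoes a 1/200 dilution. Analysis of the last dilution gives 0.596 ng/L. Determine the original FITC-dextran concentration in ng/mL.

358 ng/mL

Overall dilution factor = 200 × 3.002 × 5.002 × 200 = 6.01 × 10⁵.
Original = 0.596 ng/L × 6.01 × 10⁵ = 3.58 × 10⁵ ng/L = 358 ng/mL.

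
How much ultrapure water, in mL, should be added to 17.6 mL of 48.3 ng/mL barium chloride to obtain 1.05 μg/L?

1.05 μg/L = 1.05 ng/mL.
V₂ = C₁V₁/C₂ = 48.3 × 17.6 / 1.05 = 810 mL.
Diluent to add = V₂ − V₁ = 810 − 17.6 = 792 mL.

792 mL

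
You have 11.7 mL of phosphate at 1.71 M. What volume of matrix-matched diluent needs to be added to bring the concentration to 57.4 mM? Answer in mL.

337 mL

57.4 mM = 0.0574 M.
V₂ = C₁V₁/C₂ = 1.71 × 11.7 / 0.0574 = 349 mL.
Diluent to add = V₂ − V₁ = 349 − 11.7 = 337 mL.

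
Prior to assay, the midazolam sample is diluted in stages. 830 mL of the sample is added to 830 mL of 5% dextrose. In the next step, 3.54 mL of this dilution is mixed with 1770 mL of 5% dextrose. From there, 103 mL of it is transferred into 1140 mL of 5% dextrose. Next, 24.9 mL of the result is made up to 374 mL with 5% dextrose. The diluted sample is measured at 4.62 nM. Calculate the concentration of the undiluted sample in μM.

Overall dilution factor = 2 × 501 × 12.07 × 15.02 = 1.82 × 10⁵.
Original = 4.62 nM × 1.82 × 10⁵ = 8.39 × 10⁵ nM = 839 μM.

839 μM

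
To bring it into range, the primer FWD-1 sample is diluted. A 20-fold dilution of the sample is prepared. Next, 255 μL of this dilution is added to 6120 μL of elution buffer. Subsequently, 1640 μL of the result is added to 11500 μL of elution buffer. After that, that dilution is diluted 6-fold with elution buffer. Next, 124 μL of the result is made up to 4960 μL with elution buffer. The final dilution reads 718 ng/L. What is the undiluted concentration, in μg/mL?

690 μg/mL

Overall dilution factor = 20 × 25 × 8.012 × 6 × 40 = 9.61 × 10⁵.
Original = 718 ng/L × 9.61 × 10⁵ = 6.90 × 10⁸ ng/L = 690 μg/mL.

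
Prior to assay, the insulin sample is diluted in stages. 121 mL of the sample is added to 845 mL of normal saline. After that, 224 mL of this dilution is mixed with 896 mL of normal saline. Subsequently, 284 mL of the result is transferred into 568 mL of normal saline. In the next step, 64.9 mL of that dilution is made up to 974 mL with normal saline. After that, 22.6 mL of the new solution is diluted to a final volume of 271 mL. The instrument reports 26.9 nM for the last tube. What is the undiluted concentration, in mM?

0.580 mM

Overall dilution factor = 7.983 × 5 × 3 × 15.01 × 11.99 = 2.16 × 10⁴.
Original = 26.9 nM × 2.16 × 10⁴ = 5.80 × 10⁵ nM = 0.580 mM.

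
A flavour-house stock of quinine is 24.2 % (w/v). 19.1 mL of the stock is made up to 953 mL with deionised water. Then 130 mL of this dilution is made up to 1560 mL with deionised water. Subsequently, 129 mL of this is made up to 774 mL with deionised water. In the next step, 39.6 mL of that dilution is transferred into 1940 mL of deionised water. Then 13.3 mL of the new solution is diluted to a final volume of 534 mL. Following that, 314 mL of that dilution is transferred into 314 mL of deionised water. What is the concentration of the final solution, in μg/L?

Overall dilution factor = 49.90 × 12 × 6 × 49.99 × 40.15 × 2 = 1.44 × 10⁷.
24.2 % (w/v) / 1.44 × 10⁷ = 1.68 × 10⁻⁶ % (w/v) = 16.8 μg/L.

16.8 μg/L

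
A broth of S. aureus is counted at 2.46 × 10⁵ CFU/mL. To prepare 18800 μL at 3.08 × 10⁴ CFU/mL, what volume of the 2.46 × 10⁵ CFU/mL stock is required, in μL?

V₁ = C₂V₂/C₁ = 3.08 × 10⁴ × 18800 / 2.46 × 10⁵ = 2354 μL.

2350 μL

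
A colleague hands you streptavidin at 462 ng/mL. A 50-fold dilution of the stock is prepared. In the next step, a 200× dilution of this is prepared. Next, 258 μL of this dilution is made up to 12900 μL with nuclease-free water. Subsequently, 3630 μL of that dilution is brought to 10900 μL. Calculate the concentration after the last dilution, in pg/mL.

Overall dilution factor = 50 × 200 × 50 × 3.003 = 1.50 × 10⁶.
462 ng/mL / 1.50 × 10⁶ = 3.08 × 10⁻⁴ ng/mL = 0.308 pg/mL.

0.308 pg/mL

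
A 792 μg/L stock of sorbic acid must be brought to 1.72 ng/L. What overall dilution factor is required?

Factor = C₀/C_target = 792 μg/L / 1.72 ng/L = 4.60 × 10⁵.

4.60 × 10⁵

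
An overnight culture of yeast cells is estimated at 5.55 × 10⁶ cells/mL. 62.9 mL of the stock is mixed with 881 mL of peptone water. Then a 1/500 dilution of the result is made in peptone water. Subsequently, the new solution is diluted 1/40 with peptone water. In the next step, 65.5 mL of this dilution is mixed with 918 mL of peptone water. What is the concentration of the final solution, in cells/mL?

1.23 cells/mL

Overall dilution factor = 15.01 × 500 × 40 × 15.02 = 4.51 × 10⁶.
5.55 × 10⁶ cells/mL / 4.51 × 10⁶ = 1.23 cells/mL.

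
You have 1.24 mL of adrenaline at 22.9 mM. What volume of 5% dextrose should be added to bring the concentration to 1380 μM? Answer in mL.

1380 μM = 1.38 mM.
V₂ = C₁V₁/C₂ = 22.9 × 1.24 / 1.38 = 20.6 mL.
Diluent to add = V₂ − V₁ = 20.6 − 1.24 = 19.3 mL.

19.3 mL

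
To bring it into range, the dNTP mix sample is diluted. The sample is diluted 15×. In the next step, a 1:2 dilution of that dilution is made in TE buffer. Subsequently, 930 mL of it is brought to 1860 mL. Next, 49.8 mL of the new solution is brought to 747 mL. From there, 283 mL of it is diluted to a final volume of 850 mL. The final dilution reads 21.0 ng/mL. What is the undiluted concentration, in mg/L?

Overall dilution factor = 15 × 2 × 2 × 15 × 3.004 = 2703.
Original = 21.0 ng/mL × 2703 = 5.68 × 10⁴ ng/mL = 56.8 mg/L.

56.8 mg/L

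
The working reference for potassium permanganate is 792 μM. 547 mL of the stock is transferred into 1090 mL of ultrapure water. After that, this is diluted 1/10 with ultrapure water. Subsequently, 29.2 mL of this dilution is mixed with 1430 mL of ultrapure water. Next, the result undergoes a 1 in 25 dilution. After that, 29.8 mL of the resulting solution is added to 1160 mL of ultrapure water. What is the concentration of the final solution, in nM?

Overall dilution factor = 2.993 × 10 × 49.97 × 25 × 39.93 = 1.49 × 10⁶.
792 μM / 1.49 × 10⁶ = 5.31 × 10⁻⁴ μM = 0.531 nM.

0.531 nM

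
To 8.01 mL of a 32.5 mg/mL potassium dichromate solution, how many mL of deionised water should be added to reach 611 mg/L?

418 mL

611 mg/L = 0.611 mg/mL.
V₂ = C₁V₁/C₂ = 32.5 × 8.01 / 0.611 = 426 mL.
Diluent to add = V₂ − V₁ = 426 − 8.01 = 418 mL.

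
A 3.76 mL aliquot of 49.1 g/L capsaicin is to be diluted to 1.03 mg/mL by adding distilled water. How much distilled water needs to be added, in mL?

175 mL

1.03 mg/mL = 1.03 g/L.
V₂ = C₁V₁/C₂ = 49.1 × 3.76 / 1.03 = 179 mL.
Diluent to add = V₂ − V₁ = 179 − 3.76 = 175 mL.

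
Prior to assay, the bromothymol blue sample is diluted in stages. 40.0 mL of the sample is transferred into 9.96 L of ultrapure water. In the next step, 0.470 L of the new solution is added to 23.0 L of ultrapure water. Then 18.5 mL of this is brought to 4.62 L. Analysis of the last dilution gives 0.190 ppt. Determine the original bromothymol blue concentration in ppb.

592 ppb

Overall dilution factor = 250 × 49.94 × 249.7 = 3.12 × 10⁶.
Original = 0.190 ppt × 3.12 × 10⁶ = 5.92 × 10⁵ ppt = 592 ppb.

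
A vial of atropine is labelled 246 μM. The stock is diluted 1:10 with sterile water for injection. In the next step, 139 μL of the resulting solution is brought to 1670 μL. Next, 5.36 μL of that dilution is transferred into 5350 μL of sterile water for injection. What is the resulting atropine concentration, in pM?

2050 pM

Overall dilution factor = 10 × 12.01 × 999.1 = 1.20 × 10⁵.
246 μM / 1.20 × 10⁵ = 2.05 × 10⁻³ μM = 2050 pM.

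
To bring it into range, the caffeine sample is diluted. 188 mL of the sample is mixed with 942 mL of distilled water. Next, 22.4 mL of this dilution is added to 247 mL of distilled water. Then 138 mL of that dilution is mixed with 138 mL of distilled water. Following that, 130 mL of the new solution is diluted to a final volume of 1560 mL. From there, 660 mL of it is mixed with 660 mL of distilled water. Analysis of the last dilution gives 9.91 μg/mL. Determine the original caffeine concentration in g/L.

Overall dilution factor = 6.011 × 12.03 × 2 × 12 × 2 = 3470.
Original = 9.91 μg/mL × 3470 = 3.44 × 10⁴ μg/mL = 34.4 g/L.

34.4 g/L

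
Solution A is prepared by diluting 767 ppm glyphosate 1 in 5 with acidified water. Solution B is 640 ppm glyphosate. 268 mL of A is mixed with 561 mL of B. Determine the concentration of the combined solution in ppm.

C_A = 767 ppm / 5 = 153 ppm.
C_mix = (C_A·V_A + C_B·V_B)/(V_A + V_B) = (153×268 + 640×561) / 829.0 = 483 ppm.

483 ppm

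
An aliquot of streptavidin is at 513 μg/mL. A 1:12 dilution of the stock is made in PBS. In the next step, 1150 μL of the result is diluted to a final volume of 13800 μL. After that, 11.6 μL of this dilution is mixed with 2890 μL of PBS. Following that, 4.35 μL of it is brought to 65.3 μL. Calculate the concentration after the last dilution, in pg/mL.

949 pg/mL

Overall dilution factor = 12 × 12 × 250.1 × 15.01 = 5.41 × 10⁵.
513 μg/mL / 5.41 × 10⁵ = 9.49 × 10⁻⁴ μg/mL = 949 pg/mL.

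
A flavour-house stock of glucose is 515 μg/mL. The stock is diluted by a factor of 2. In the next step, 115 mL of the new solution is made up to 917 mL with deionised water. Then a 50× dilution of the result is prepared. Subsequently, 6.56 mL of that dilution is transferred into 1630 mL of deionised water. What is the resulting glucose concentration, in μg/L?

2.59 μg/L

Overall dilution factor = 2 × 7.974 × 50 × 249.5 = 1.99 × 10⁵.
515 μg/mL / 1.99 × 10⁵ = 2.59 × 10⁻³ μg/mL = 2.59 μg/L.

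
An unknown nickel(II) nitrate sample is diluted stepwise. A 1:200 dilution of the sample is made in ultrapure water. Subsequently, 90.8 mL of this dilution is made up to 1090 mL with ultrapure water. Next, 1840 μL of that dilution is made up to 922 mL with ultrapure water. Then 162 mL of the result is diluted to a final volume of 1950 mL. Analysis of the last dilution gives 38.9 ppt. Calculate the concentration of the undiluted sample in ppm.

Overall dilution factor = 200 × 12.00 × 501.1 × 12.04 = 1.45 × 10⁷.
Original = 38.9 ppt × 1.45 × 10⁷ = 5.63 × 10⁸ ppt = 563 ppm.

563 ppm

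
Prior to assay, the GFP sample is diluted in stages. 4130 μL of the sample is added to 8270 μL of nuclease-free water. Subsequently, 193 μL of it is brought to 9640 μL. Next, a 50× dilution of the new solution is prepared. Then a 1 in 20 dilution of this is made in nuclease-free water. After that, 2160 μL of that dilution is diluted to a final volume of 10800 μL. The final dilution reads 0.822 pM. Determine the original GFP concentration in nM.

Overall dilution factor = 3.002 × 49.95 × 50 × 20 × 5 = 7.50 × 10⁵.
Original = 0.822 pM × 7.50 × 10⁵ = 6.16 × 10⁵ pM = 616 nM.

616 nM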